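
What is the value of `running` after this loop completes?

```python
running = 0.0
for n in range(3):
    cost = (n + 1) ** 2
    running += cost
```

Sum of squared losses 1² + 2² + ... + 3²
`running` takes the values: 0.0 → 1.0 → 5.0 → 14.0

Answer: 14.0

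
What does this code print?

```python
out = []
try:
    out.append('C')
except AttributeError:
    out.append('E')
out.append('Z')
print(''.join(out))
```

Execution trace: 'C' (try body, no exception) → 'Z' (after the try/except). Output: CZ

Answer: CZ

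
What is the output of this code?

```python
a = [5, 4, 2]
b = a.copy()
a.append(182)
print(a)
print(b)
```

Key concept: list.copy() creates independent copy.
Step by step:
`a = [5, 4, 2]` → a = [5, 4, 2]
`b = a.copy()` → b = [5, 4, 2]
`a.append(182)` → a = [5, 4, 2, 182]
`print(a)` → prints [5, 4, 2, 182]
`print(b)` → prints [5, 4, 2]

Answer:
[5, 4, 2, 182]
[5, 4, 2]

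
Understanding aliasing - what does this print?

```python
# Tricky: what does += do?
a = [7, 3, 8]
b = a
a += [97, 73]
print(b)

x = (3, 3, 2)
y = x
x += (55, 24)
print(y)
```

Key concept: += behavior differs for mutable vs immutable.
Step by step:
`a = [7, 3, 8]` → a = [7, 3, 8]
`b = a` → b = [7, 3, 8] (same object as a)
`a += [97, 73]` → a = [7, 3, 8, 97, 73] (same object as b); b = [7, 3, 8, 97, 73] (same object as a)
`print(b)` → prints [7, 3, 8, 97, 73]
`x = (3, 3, 2)` → x = (3, 3, 2)
`y = x` → y = (3, 3, 2)
`x += (55, 24)` → x = (3, 3, 2, 55, 24)
`print(y)` → prints (3, 3, 2)

Answer:
[7, 3, 8, 97, 73]
(3, 3, 2)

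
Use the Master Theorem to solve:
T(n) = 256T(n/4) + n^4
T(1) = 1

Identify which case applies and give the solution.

a=256, b=4, f(n)=n^4. log_4(256) = 4. Since c=4 = 4, Case 2 applies: T(n) = Θ(n^log_b(a) · log n) = O(n^4 log n).

Answer: O(n^4 log n) - Case 2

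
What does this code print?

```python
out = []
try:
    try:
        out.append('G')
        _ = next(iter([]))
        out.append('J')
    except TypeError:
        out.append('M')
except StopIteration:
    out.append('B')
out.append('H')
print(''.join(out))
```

Execution trace: 'G' (try body) → 'B' (outer except StopIteration) → 'H' (after the try/except). Output: GBH

Answer: GBH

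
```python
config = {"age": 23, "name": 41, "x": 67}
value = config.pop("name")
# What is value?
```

Trace:
`config = {"age": 23, "name": 41, "x": 67}` → config = {'age': 23, 'name': 41, 'x': 67}
`value = config.pop("name")` → config = {'age': 23, 'x': 67}; value = 41
So value = 41

Answer: 41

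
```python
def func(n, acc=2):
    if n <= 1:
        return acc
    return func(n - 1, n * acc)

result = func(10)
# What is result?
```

Accumulator trace (n, acc): (10, 2) -> (9, 20) -> (8, 180) -> (7, 1440) -> (6, 10080) -> (5, 60480) -> (4, 302400) -> (3, 1209600) -> (2, 3628800) -> (1, 7257600) -> return 7257600

Answer: 7257600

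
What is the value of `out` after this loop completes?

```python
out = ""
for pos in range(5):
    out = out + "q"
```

Repeat 'q' 5 times
`out` takes the values: "" → "q" → "qq" → "qqq" → "qqqq" → "qqqqq"

Answer: "qqqqq"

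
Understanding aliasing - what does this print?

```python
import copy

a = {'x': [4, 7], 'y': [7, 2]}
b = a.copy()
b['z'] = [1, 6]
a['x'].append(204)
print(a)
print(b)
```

Key concept: shallow copy of dict with mutable values.
Step by step:
`a = {'x': [4, 7], 'y': [7, 2]}` → a = {'x': [4, 7], 'y': [7, 2]}
`b = a.copy()` → b = {'x': [4, 7], 'y': [7, 2]}
`b['z'] = [1, 6]` → b = {'x': [4, 7], 'y': [7, 2], 'z': [1, 6]}
`a['x'].append(204)` → a = {'x': [4, 7, 204], 'y': [7, 2]}; b = {'x': [4, 7, 204], 'y': [7, 2], 'z': [1, 6]}
`print(a)` → prints {'x': [4, 7, 204], 'y': [7, 2]}
`print(b)` → prints {'x': [4, 7, 204], 'y': [7, 2], 'z': [1, 6]}

Answer:
{'x': [4, 7, 204], 'y': [7, 2]}
{'x': [4, 7, 204], 'y': [7, 2], 'z': [1, 6]}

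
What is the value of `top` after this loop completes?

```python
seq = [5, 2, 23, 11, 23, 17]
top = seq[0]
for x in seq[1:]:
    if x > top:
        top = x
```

Maximum of [5, 2, 23, 11, 23, 17]
`top` takes the values: 5 → 23

Answer: 23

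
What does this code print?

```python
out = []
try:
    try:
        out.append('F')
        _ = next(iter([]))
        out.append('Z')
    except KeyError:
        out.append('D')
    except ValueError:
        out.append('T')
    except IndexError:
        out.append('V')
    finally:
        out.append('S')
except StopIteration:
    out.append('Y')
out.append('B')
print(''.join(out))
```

Execution trace: 'F' (try body) → 'S' (finally) → 'Y' (outer except StopIteration) → 'B' (after the try/except). Output: FSYB

Answer: FSYB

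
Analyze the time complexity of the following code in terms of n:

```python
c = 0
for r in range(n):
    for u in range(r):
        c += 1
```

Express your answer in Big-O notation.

Each loop level contributes: n × n. Multiplying the contributions gives O(n^2).

Answer: O(n^2)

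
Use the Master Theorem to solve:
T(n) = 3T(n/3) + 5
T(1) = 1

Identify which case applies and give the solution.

a=3, b=3, f(n)=5. log_3(3) = 1. Since c=0 < 1, Case 1 applies: T(n) = Θ(n^log_b(a)) = O(n).

Answer: O(n) - Case 1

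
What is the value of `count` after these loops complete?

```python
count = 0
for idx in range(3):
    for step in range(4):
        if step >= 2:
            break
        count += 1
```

Inner breaks at 2, outer runs 3 times
`count` takes the values: 0 → 1 → 2 → 3 → 4 → 5 → 6

Answer: 6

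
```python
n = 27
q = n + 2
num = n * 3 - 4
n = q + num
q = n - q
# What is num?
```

Trace:
`n = 27` → n = 27
`q = n + 2` → q = 29
`num = n * 3 - 4` → num = 77
`n = q + num` → n = 106
`q = n - q` → q = 77
So num = 77

Answer: 77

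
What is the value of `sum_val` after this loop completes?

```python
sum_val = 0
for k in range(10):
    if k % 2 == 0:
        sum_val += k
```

Sum of even numbers 0 to 9
`sum_val` takes the values: 0 → 2 → 6 → 12 → 20

Answer: 20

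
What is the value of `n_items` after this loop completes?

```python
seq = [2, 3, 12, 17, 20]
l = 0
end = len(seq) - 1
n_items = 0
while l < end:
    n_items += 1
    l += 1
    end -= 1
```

Iterations until pointers meet (list length 5)
`n_items` takes the values: 0 → 1 → 2

Answer: 2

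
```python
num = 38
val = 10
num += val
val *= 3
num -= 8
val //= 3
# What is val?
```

Trace:
`num = 38` → num = 38
`val = 10` → val = 10
`num += val` → num = 48
`val *= 3` → val = 30
`num -= 8` → num = 40
`val //= 3` → val = 10
So val = 10

Answer: 10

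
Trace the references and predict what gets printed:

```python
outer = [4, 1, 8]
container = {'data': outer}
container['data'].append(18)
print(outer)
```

Key concept: dict holds reference to list.
Step by step:
`outer = [4, 1, 8]` → outer = [4, 1, 8]
`container = {'data': outer}` → container = {'data': [4, 1, 8]}
`container['data'].append(18)` → outer = [4, 1, 8, 18]; container = {'data': [4, 1, 8, 18]}
`print(outer)` → prints [4, 1, 8, 18]

Answer: [4, 1, 8, 18]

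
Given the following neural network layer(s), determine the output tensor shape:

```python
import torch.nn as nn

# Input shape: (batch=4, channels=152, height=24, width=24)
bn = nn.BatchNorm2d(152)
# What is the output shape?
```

Input: (4, 152, 24, 24) -> Output: (4, 152, 24, 24)

Answer: (4, 152, 24, 24)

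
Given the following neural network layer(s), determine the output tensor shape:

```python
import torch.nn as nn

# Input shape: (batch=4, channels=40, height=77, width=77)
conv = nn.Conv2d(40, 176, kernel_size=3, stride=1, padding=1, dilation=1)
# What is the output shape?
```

Input: (4, 40, 77, 77) -> Output: (4, 176, 77, 77)

Answer: (4, 176, 77, 77)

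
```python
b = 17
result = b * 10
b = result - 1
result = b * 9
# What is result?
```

Trace:
`b = 17` → b = 17
`result = b * 10` → result = 170
`b = result - 1` → b = 169
`result = b * 9` → result = 1521
So result = 1521

Answer: 1521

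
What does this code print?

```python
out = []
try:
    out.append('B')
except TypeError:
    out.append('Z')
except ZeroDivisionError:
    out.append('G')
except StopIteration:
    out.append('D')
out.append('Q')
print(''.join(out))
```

Execution trace: 'B' (try body, no exception) → 'Q' (after the try/except). Output: BQ

Answer: BQ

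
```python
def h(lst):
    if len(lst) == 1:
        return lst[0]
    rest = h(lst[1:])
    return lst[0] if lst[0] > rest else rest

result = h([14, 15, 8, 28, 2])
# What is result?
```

Recursive max over [14, 15, 8, 28, 2] = 28

Answer: 28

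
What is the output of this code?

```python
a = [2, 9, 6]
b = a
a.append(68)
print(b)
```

Key concept: basic list aliasing.
Step by step:
`a = [2, 9, 6]` → a = [2, 9, 6]
`b = a` → b = [2, 9, 6] (same object as a)
`a.append(68)` → a = [2, 9, 6, 68] (same object as b); b = [2, 9, 6, 68] (same object as a)
`print(b)` → prints [2, 9, 6, 68]

Answer: [2, 9, 6, 68]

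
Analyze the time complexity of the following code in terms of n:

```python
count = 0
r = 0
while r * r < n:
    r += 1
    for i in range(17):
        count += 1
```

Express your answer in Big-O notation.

Each loop level contributes: √n × 1. Multiplying the contributions gives O(√n).

Answer: O(√n)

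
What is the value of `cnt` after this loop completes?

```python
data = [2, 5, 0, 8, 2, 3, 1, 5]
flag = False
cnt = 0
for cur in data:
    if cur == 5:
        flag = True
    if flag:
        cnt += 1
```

Count elements after first 5 in [2, 5, 0, 8, 2, 3, 1, 5]
`cnt` takes the values: 0 → 1 → 2 → 3 → 4 → 5 → 6 → 7

Answer: 7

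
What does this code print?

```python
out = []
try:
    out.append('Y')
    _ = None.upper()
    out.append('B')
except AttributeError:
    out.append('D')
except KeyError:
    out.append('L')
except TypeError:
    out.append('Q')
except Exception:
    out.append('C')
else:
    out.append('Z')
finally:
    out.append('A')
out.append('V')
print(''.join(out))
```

Execution trace: 'Y' (try body) → 'D' (except AttributeError) → 'A' (finally) → 'V' (after the try/except). Output: YDAV

Answer: YDAV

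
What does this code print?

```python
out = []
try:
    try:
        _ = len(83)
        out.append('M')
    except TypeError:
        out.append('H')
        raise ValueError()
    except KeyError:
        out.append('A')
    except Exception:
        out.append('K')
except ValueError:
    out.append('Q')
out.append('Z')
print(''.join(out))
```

Execution trace: 'H' (inner except TypeError) → 'Q' (outer except ValueError) → 'Z' (after the try/except). Output: HQZ

Answer: HQZ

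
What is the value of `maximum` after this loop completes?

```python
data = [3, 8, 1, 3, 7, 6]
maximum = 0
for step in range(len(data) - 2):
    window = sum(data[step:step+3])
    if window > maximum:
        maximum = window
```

Max sum of 3-element window in [3, 8, 1, 3, 7, 6]
`maximum` takes the values: 0 → 12 → 16

Answer: 16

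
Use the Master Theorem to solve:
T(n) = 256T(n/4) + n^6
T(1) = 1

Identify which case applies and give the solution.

a=256, b=4, f(n)=n^6. log_4(256) = 4. Since c=6 > 4 and the regularity condition holds (256(n/4)^6 = (256/4^6)n^6 with 256/4^6 < 1), Case 3 applies: T(n) = Θ(f(n)) = O(n^6).

Answer: O(n^6) - Case 3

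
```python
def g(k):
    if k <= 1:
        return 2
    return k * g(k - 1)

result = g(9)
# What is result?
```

g(9) = 9 * 8 * 7 * 6 * 5 * 4 * 3 * 2 * 2 = 725760

Answer: 725760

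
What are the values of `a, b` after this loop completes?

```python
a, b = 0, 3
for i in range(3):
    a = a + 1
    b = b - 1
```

a goes 0→3, b goes 3→0
`a, b` takes the values: (0, 3) → (1, 3) → (1, 2) → (2, 2) → (2, 1) → (3, 1) → (3, 0)

Answer: 3, 0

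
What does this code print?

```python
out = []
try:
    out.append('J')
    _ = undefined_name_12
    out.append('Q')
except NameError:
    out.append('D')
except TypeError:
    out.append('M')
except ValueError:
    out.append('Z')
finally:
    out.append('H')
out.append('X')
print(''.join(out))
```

Execution trace: 'J' (try body) → 'D' (except NameError) → 'H' (finally) → 'X' (after the try/except). Output: JDHX

Answer: JDHX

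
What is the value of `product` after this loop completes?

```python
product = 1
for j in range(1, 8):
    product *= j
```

7! = 5040
`product` takes the values: 1 → 2 → 6 → 24 → 120 → 720 → 5040

Answer: 5040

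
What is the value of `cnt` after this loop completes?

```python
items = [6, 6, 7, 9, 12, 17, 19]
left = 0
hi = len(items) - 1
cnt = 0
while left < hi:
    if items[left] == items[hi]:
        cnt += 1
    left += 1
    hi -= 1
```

Count matching pairs from ends
`cnt` takes the values: 0

Answer: 0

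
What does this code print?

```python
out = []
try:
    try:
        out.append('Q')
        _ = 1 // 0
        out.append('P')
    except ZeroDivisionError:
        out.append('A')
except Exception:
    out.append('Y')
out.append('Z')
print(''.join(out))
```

Execution trace: 'Q' (inner try body) → 'A' (inner except ZeroDivisionError) → 'Z' (after the try/except). Output: QAZ

Answer: QAZ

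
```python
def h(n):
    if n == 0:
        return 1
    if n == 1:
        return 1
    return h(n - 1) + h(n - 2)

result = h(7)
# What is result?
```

Build up from base cases: h(0)=1, h(1)=1, h(2)=2, h(3)=3, h(4)=5, h(5)=8, h(6)=13, ..., h(7)=21

Answer: 21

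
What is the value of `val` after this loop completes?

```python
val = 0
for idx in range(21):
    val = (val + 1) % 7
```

Increment mod 7, 21 times = 0
`val` takes the values: 0 → 1 → 2 → 3 → 4 → 5 → 6 → 0 → 1 → 2 → 3 → 4 → 5 → 6 → 0 → 1 → 2 → 3 → 4 → 5 → 6 → 0

Answer: 0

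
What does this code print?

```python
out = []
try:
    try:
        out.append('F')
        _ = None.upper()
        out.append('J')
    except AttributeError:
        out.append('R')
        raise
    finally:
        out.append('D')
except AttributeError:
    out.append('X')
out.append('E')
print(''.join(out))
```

Execution trace: 'F' (try body) → 'R' (except AttributeError) → 'D' (finally) → 'X' (outer except AttributeError) → 'E' (after the try/except). Output: FRDXE

Answer: FRDXE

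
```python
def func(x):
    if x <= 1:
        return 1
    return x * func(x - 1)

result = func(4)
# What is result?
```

func(4) = 4 * 3 * 2 * 1 = 24

Answer: 24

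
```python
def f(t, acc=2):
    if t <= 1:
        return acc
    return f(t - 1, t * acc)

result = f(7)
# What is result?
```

Accumulator trace (n, acc): (7, 2) -> (6, 14) -> (5, 84) -> (4, 420) -> (3, 1680) -> (2, 5040) -> (1, 10080) -> return 10080

Answer: 10080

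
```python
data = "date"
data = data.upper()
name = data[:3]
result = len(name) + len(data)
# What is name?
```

Trace:
`data = "date"` → data = 'date'
`data = data.upper()` → data = 'DATE'
`name = data[:3]` → name = 'DAT'
`result = len(name) + len(data)` → result = 7
So name = 'DAT'

Answer: 'DAT'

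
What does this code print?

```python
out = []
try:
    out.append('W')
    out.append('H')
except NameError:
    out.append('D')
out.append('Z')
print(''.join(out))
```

Execution trace: 'W' (try body) → 'H' (try body, no exception) → 'Z' (after the try/except). Output: WHZ

Answer: WHZ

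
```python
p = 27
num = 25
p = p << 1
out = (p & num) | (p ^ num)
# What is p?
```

Trace:
`p = 27` → p = 27
`num = 25` → num = 25
`p = p << 1` → p = 54
`out = (p & num) | (p ^ num)` → out = 63
So p = 54

Answer: 54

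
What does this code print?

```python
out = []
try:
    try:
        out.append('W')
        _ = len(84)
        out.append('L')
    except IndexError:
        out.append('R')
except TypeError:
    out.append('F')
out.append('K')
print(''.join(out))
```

Execution trace: 'W' (try body) → 'F' (outer except TypeError) → 'K' (after the try/except). Output: WFK

Answer: WFK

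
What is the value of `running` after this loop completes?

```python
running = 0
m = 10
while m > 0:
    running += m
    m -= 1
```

Sum 10 down to 1
`running` takes the values: 0 → 10 → 19 → 27 → 34 → 40 → 45 → 49 → 52 → 54 → 55

Answer: 55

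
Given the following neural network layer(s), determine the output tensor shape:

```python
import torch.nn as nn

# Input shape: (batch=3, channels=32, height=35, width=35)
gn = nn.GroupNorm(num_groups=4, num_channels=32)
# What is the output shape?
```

Input: (3, 32, 35, 35) -> Output: (3, 32, 35, 35)

Answer: (3, 32, 35, 35)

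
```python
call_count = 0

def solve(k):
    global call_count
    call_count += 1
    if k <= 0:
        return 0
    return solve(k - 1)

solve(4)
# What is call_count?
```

Linear recursion stepping by 1: 5 calls from k=4 down to ≤0.

Answer: 5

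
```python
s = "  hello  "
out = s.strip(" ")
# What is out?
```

Trace:
`s = "  hello  "` → s = '  hello  '
`out = s.strip(" ")` → out = 'hello'
So out = 'hello'

Answer: 'hello'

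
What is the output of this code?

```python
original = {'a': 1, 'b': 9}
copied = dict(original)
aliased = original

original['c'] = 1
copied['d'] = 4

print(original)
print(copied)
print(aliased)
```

Key concept: dict() creates copy, assignment creates alias.
Step by step:
`original = {'a': 1, 'b': 9}` → original = {'a': 1, 'b': 9}
`copied = dict(original)` → copied = {'a': 1, 'b': 9}
`aliased = original` → aliased = {'a': 1, 'b': 9} (same object as original)
`original['c'] = 1` → original = {'a': 1, 'b': 9, 'c': 1} (same object as aliased); aliased = {'a': 1, 'b': 9, 'c': 1} (same object as original)
`copied['d'] = 4` → copied = {'a': 1, 'b': 9, 'd': 4}
`print(original)` → prints {'a': 1, 'b': 9, 'c': 1}
`print(copied)` → prints {'a': 1, 'b': 9, 'd': 4}
`print(aliased)` → prints {'a': 1, 'b': 9, 'c': 1}

Answer:
{'a': 1, 'b': 9, 'c': 1}
{'a': 1, 'b': 9, 'd': 4}
{'a': 1, 'b': 9, 'c': 1}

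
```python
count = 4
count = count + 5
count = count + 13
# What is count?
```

Trace:
`count = 4` → count = 4
`count = count + 5` → count = 9
`count = count + 13` → count = 22
So count = 22

Answer: 22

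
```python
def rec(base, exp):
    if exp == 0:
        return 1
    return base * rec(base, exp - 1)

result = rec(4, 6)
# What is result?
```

rec(4, 6) = 4 * 4 * 4 * 4 * 4 * 4 = 4096

Answer: 4096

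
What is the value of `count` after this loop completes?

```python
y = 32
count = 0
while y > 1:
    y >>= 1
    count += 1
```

Count right shifts until 1
`count` takes the values: 0 → 1 → 2 → 3 → 4 → 5

Answer: 5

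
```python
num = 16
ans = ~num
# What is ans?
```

Trace:
`num = 16` → num = 16
`ans = ~num` → ans = -17
So ans = -17

Answer: -17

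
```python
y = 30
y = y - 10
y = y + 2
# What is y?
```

Trace:
`y = 30` → y = 30
`y = y - 10` → y = 20
`y = y + 2` → y = 22
So y = 22

Answer: 22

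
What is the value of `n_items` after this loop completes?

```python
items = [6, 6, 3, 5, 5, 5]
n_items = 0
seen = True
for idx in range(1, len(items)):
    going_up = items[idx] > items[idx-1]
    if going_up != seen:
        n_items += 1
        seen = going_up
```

Count direction changes in [6, 6, 3, 5, 5, 5]
`n_items` takes the values: 0 → 1 → 2 → 3

Answer: 3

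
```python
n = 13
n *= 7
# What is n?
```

Trace:
`n = 13` → n = 13
`n *= 7` → n = 91
So n = 91

Answer: 91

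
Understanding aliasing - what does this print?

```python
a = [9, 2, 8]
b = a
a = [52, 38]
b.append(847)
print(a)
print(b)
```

Key concept: rebinding vs mutation: a is rebound to a new list, b still points at the original.
Step by step:
`a = [9, 2, 8]` → a = [9, 2, 8]
`b = a` → b = [9, 2, 8] (same object as a)
`a = [52, 38]` → a = [52, 38]
`b.append(847)` → b = [9, 2, 8, 847]
`print(a)` → prints [52, 38]
`print(b)` → prints [9, 2, 8, 847]

Answer:
[52, 38]
[9, 2, 8, 847]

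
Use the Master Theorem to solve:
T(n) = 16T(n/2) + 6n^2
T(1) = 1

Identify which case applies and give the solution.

a=16, b=2, f(n)=6n^2. log_2(16) = 4. Since c=2 < 4, Case 1 applies: T(n) = Θ(n^log_b(a)) = O(n^4).

Answer: O(n^4) - Case 1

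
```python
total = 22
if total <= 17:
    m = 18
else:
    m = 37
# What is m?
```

Trace:
`total = 22` → total = 22
`if total <= 17: ...` → total <= 17 is False, take else branch → m = 37
So m = 37

Answer: 37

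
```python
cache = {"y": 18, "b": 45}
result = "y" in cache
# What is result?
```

Trace:
`cache = {"y": 18, "b": 45}` → cache = {'y': 18, 'b': 45}
`result = "y" in cache` → result = True
So result = True

Answer: True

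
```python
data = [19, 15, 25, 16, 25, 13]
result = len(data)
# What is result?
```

Trace:
`data = [19, 15, 25, 16, 25, 13]` → data = [19, 15, 25, 16, 25, 13]
`result = len(data)` → result = 6
So result = 6

Answer: 6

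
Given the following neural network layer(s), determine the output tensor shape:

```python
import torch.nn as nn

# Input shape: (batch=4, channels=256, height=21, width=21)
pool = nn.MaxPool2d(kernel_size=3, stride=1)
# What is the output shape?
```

Input: (4, 256, 21, 21) -> Output: (4, 256, 19, 19)

Answer: (4, 256, 19, 19)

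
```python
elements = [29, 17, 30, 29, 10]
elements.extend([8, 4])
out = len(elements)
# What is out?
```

Trace:
`elements = [29, 17, 30, 29, 10]` → elements = [29, 17, 30, 29, 10]
`elements.extend([8, 4])` → elements = [29, 17, 30, 29, 10, 8, 4]
`out = len(elements)` → out = 7
So out = 7

Answer: 7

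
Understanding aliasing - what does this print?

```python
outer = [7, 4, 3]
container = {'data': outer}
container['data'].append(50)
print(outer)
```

Key concept: dict holds reference to list.
Step by step:
`outer = [7, 4, 3]` → outer = [7, 4, 3]
`container = {'data': outer}` → container = {'data': [7, 4, 3]}
`container['data'].append(50)` → outer = [7, 4, 3, 50]; container = {'data': [7, 4, 3, 50]}
`print(outer)` → prints [7, 4, 3, 50]

Answer: [7, 4, 3, 50]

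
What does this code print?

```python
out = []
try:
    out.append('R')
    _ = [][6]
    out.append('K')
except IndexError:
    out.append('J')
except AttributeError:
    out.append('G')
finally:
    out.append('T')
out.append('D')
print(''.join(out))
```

Execution trace: 'R' (try body) → 'J' (except IndexError) → 'T' (finally) → 'D' (after the try/except). Output: RJTD

Answer: RJTD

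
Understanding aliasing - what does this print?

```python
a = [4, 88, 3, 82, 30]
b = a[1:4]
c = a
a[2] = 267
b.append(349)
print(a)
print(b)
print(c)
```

Key concept: slice vs alias.
Step by step:
`a = [4, 88, 3, 82, 30]` → a = [4, 88, 3, 82, 30]
`b = a[1:4]` → b = [88, 3, 82]
`c = a` → c = [4, 88, 3, 82, 30] (same object as a)
`a[2] = 267` → a = [4, 88, 267, 82, 30] (same object as c); c = [4, 88, 267, 82, 30] (same object as a)
`b.append(349)` → b = [88, 3, 82, 349]
`print(a)` → prints [4, 88, 267, 82, 30]
`print(b)` → prints [88, 3, 82, 349]
`print(c)` → prints [4, 88, 267, 82, 30]

Answer:
[4, 88, 267, 82, 30]
[88, 3, 82, 349]
[4, 88, 267, 82, 30]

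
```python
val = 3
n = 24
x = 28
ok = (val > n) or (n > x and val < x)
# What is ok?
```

Trace:
`val = 3` → val = 3
`n = 24` → n = 24
`x = 28` → x = 28
`ok = (val > n) or (n > x and val < x)` → ok = False
So ok = False

Answer: False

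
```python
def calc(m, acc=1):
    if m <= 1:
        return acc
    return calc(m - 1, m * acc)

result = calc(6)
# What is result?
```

Accumulator trace (n, acc): (6, 1) -> (5, 6) -> (4, 30) -> (3, 120) -> (2, 360) -> (1, 720) -> return 720

Answer: 720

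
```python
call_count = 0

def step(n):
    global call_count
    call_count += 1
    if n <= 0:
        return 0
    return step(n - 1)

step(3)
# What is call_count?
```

Linear recursion stepping by 1: 4 calls from n=3 down to ≤0.

Answer: 4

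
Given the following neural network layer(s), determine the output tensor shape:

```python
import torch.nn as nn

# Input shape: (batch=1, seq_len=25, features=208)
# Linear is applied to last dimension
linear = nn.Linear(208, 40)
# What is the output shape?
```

Input: (1, 25, 208) -> Output: (1, 25, 40)

Answer: (1, 25, 40)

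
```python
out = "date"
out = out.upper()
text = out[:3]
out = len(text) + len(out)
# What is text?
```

Trace:
`out = "date"` → out = 'date'
`out = out.upper()` → out = 'DATE'
`text = out[:3]` → text = 'DAT'
`out = len(text) + len(out)` → out = 7
So text = 'DAT'

Answer: 'DAT'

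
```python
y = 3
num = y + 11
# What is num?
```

Trace:
`y = 3` → y = 3
`num = y + 11` → num = 14
So num = 14

Answer: 14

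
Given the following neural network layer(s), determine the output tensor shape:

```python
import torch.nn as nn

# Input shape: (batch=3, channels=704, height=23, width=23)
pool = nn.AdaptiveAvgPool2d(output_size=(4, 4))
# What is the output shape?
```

Input: (3, 704, 23, 23) -> Output: (3, 704, 4, 4)

Answer: (3, 704, 4, 4)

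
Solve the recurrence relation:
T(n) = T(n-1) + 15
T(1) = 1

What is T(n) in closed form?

Unrolling: T(n) = T(1) + 15·(n-1) = 1 + 15(n-1) = 15n - 14.

Answer: T(n) = 15n - 14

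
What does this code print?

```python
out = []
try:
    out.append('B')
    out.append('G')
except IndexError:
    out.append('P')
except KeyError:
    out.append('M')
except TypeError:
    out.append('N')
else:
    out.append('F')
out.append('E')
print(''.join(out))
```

Execution trace: 'B' (try body) → 'G' (try body, no exception) → 'F' (else) → 'E' (after the try/except). Output: BGFE

Answer: BGFE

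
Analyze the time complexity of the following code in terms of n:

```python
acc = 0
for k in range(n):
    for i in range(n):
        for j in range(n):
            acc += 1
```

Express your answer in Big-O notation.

Each loop level contributes: n × n × n. Multiplying the contributions gives O(n^3).

Answer: O(n^3)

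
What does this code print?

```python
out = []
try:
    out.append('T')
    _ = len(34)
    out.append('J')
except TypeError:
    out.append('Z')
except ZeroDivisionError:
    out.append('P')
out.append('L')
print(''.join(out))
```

Execution trace: 'T' (try body) → 'Z' (except TypeError) → 'L' (after the try/except). Output: TZL

Answer: TZL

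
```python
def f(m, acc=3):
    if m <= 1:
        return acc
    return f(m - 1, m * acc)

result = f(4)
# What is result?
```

Accumulator trace (n, acc): (4, 3) -> (3, 12) -> (2, 36) -> (1, 72) -> return 72

Answer: 72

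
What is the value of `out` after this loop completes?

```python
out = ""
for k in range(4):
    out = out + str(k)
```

Concatenate digits 0 to 3
`out` takes the values: "" → "0" → "01" → "012" → "0123"

Answer: "0123"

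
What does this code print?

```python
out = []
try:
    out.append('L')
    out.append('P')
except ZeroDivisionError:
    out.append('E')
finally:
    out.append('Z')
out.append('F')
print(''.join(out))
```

Execution trace: 'L' (try body) → 'P' (try body, no exception) → 'Z' (finally) → 'F' (after the try/except). Output: LPZF

Answer: LPZF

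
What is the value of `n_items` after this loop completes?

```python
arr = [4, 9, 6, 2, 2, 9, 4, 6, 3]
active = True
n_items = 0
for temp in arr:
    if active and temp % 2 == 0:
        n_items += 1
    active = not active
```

Count even values at even positions
`n_items` takes the values: 0 → 1 → 2 → 3 → 4

Answer: 4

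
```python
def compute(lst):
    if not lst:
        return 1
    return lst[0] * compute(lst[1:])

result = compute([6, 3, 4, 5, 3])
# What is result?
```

Product over [6, 3, 4, 5, 3] = 6 * 3 * 4 * 5 * 3 = 1080

Answer: 1080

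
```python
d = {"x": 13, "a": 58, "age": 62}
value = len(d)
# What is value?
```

Trace:
`d = {"x": 13, "a": 58, "age": 62}` → d = {'x': 13, 'a': 58, 'age': 62}
`value = len(d)` → value = 3
So value = 3

Answer: 3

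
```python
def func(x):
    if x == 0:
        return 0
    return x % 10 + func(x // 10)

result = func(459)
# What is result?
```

Sum of digits of 459: 9 + 5 + 4 = 18

Answer: 18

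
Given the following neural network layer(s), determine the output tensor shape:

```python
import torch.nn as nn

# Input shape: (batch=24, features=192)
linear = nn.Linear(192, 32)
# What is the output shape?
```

Input: (24, 192) -> Output: (24, 32)

Answer: (24, 32)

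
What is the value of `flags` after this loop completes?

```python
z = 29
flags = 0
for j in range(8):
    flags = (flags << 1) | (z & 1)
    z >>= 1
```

Reverse lowest 8 bits of 29
`flags` takes the values: 0 → 1 → 2 → 5 → 11 → 23 → 46 → 92 → 184

Answer: 184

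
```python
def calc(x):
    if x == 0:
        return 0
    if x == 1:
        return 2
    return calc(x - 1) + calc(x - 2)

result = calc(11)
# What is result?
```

Build up from base cases: calc(0)=0, calc(1)=2, calc(2)=2, calc(3)=4, calc(4)=6, calc(5)=10, calc(6)=16, ..., calc(11)=178

Answer: 178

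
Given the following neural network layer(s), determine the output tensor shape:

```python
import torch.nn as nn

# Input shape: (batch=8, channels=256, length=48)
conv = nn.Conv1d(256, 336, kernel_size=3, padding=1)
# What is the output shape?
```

Input: (8, 256, 48) -> Output: (8, 336, 48)

Answer: (8, 336, 48)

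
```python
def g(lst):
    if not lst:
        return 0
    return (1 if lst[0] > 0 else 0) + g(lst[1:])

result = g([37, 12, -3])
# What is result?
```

Count of positive elements in [37, 12, -3] = 2

Answer: 2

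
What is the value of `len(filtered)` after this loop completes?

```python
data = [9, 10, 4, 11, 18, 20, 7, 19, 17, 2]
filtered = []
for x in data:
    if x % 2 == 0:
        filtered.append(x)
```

Count even numbers in [9, 10, 4, 11, 18, 20, 7, 19, 17, 2]
`filtered` takes the values: [] → [10] → [10, 4] → [10, 4, 18] → [10, 4, 18, 20] → [10, 4, 18, 20, 2]
So `len(filtered)` = 5

Answer: 5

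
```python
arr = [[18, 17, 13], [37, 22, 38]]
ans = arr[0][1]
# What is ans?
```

Trace:
`arr = [[18, 17, 13], [37, 22, 38]]` → arr = [[18, 17, 13], [37, 22, 38]]
`ans = arr[0][1]` → ans = 17
So ans = 17

Answer: 17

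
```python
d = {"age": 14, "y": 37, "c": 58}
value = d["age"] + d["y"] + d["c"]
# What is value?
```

Trace:
`d = {"age": 14, "y": 37, "c": 58}` → d = {'age': 14, 'y': 37, 'c': 58}
`value = d["age"] + d["y"] + d["c"]` → value = 109
So value = 109

Answer: 109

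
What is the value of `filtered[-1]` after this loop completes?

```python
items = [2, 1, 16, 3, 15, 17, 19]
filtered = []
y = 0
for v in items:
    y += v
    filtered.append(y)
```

Cumulative sum ends at 73
`filtered` takes the values: [] → [2] → [2, 3] → [2, 3, 19] → [2, 3, 19, 22] → [2, 3, 19, 22, 37] → [2, 3, 19, 22, 37, 54] → [2, 3, 19, 22, 37, 54, 73]
So `filtered[-1]` = 73

Answer: 73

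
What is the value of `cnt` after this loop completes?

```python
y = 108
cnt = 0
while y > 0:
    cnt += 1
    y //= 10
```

Count digits by repeated division by 10
`cnt` takes the values: 0 → 1 → 2 → 3

Answer: 3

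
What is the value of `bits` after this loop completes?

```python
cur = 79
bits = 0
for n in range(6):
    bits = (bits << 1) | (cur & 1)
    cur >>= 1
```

Reverse lowest 6 bits of 79
`bits` takes the values: 0 → 1 → 3 → 7 → 15 → 30 → 60

Answer: 60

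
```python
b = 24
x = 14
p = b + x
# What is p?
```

Trace:
`b = 24` → b = 24
`x = 14` → x = 14
`p = b + x` → p = 38
So p = 38

Answer: 38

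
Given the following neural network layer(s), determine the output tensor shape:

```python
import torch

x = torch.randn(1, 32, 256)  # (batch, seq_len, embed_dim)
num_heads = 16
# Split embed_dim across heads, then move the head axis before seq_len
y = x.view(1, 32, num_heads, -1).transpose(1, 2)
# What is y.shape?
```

Input: (1, 32, 256) -> head_dim = 256 // 16 = 16; after view: (1, 32, 16, 16) -> after transpose(1, 2): (1, 16, 32, 16) -> Output: (1, 16, 32, 16)

Answer: (1, 16, 32, 16)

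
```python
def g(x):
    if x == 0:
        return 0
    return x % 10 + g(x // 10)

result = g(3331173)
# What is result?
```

Sum of digits of 3331173: 3 + 7 + 1 + 1 + 3 + 3 + 3 = 21

Answer: 21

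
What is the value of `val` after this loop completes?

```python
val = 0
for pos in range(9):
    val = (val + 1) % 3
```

Increment mod 3, 9 times = 0
`val` takes the values: 0 → 1 → 2 → 0 → 1 → 2 → 0 → 1 → 2 → 0

Answer: 0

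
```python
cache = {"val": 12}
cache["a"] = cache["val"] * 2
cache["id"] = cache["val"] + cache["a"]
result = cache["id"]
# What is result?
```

Trace:
`cache = {"val": 12}` → cache = {'val': 12}
`cache["a"] = cache["val"] * 2` → cache = {'val': 12, 'a': 24}
`cache["id"] = cache["val"] + cache["a"]` → cache = {'val': 12, 'a': 24, 'id': 36}
`result = cache["id"]` → result = 36
So result = 36

Answer: 36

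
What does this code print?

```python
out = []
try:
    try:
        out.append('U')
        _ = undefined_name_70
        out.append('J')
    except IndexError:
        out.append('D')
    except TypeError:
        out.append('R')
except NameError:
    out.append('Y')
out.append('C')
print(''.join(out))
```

Execution trace: 'U' (try body) → 'Y' (outer except NameError) → 'C' (after the try/except). Output: UYC

Answer: UYC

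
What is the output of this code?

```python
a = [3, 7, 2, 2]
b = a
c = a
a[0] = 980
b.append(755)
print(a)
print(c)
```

Key concept: multiple aliases.
Step by step:
`a = [3, 7, 2, 2]` → a = [3, 7, 2, 2]
`b = a` → b = [3, 7, 2, 2] (same object as a)
`c = a` → c = [3, 7, 2, 2] (same object as a, b)
`a[0] = 980` → a = [980, 7, 2, 2] (same object as b, c); b = [980, 7, 2, 2] (same object as a, c); c = [980, 7, 2, 2] (same object as a, b)
`b.append(755)` → a = [980, 7, 2, 2, 755] (same object as b, c); b = [980, 7, 2, 2, 755] (same object as a, c); c = [980, 7, 2, 2, 755] (same object as a, b)
`print(a)` → prints [980, 7, 2, 2, 755]
`print(c)` → prints [980, 7, 2, 2, 755]

Answer:
[980, 7, 2, 2, 755]
[980, 7, 2, 2, 755]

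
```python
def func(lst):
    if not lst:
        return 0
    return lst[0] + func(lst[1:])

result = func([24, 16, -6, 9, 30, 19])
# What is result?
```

24 + 16 + (-6) + 9 + 30 + 19 + 0 = 92

Answer: 92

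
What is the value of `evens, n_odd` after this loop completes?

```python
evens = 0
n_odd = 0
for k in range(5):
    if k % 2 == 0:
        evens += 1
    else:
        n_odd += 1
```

Count evens and odds in range(5)
`evens, n_odd` takes the values: (0, 0) → (1, 0) → (1, 1) → (2, 1) → (2, 2) → (3, 2)

Answer: 3, 2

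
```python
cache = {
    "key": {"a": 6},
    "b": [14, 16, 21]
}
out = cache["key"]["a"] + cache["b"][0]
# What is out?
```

Trace:
`cache = { ...` → cache = {'key': {'a': 6}, 'b': [14, 16, 21]}
`out = cache["key"]["a"] + cache["b"][0]` → out = 20
So out = 20

Answer: 20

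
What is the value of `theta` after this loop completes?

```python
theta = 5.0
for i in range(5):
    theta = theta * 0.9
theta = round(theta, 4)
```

Exponential decay: 5.0 * 0.9^5
`theta` takes the values: 5.0 → 4.5 → 4.05 → 3.645 → 3.2805 → 2.95245 → 2.9525

Answer: 2.9525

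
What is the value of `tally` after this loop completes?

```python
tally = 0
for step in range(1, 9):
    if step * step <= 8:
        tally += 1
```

Count numbers where step² ≤ 8
`tally` takes the values: 0 → 1 → 2

Answer: 2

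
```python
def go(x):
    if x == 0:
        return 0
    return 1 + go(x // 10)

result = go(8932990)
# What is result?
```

Count of digits of 8932990: 7

Answer: 7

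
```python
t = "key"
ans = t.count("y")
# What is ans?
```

Trace:
`t = "key"` → t = 'key'
`ans = t.count("y")` → ans = 1
So ans = 1

Answer: 1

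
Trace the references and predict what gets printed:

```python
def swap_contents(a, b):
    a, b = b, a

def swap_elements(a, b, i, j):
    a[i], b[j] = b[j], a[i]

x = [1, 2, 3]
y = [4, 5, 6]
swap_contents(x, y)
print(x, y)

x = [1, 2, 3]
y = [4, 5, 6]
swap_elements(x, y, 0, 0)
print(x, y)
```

Key concept: parameter rebinding vs mutation.
Step by step:
`x = [1, 2, 3]` → x = [1, 2, 3]
`y = [4, 5, 6]` → y = [4, 5, 6]
`swap_contents(x, y)` → no visible change to tracked variables
`print(x, y)` → prints [1, 2, 3] [4, 5, 6]
`x = [1, 2, 3]` → x = [1, 2, 3]
`y = [4, 5, 6]` → y = [4, 5, 6]
`swap_elements(x, y, 0, 0)` → x = [4, 2, 3]; y = [1, 5, 6]
`print(x, y)` → prints [4, 2, 3] [1, 5, 6]

Answer:
[1, 2, 3] [4, 5, 6]
[4, 2, 3] [1, 5, 6]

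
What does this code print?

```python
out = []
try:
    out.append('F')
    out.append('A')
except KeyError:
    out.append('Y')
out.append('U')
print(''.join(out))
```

Execution trace: 'F' (try body) → 'A' (try body, no exception) → 'U' (after the try/except). Output: FAU

Answer: FAU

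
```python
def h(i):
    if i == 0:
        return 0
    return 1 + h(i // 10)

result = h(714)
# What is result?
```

Count of digits of 714: 3

Answer: 3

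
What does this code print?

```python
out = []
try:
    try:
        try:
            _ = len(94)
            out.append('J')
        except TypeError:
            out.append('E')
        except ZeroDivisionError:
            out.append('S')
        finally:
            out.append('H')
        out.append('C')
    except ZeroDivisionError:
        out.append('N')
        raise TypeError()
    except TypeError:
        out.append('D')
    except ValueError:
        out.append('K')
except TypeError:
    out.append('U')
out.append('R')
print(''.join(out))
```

Execution trace: 'E' (inner except TypeError) → 'H' (inner finally) → 'C' (try body, no exception) → 'R' (after the try/except). Output: EHCR

Answer: EHCR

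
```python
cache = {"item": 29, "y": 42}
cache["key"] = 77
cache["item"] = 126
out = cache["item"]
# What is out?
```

Trace:
`cache = {"item": 29, "y": 42}` → cache = {'item': 29, 'y': 42}
`cache["key"] = 77` → cache = {'item': 29, 'y': 42, 'key': 77}
`cache["item"] = 126` → cache = {'item': 126, 'y': 42, 'key': 77}
`out = cache["item"]` → out = 126
So out = 126

Answer: 126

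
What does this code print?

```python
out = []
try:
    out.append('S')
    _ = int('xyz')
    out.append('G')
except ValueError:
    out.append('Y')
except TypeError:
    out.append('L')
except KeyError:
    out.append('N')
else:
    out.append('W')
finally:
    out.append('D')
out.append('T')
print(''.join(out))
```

Execution trace: 'S' (try body) → 'Y' (except ValueError) → 'D' (finally) → 'T' (after the try/except). Output: SYDT

Answer: SYDT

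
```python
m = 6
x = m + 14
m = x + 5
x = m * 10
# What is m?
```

Trace:
`m = 6` → m = 6
`x = m + 14` → x = 20
`m = x + 5` → m = 25
`x = m * 10` → x = 250
So m = 25

Answer: 25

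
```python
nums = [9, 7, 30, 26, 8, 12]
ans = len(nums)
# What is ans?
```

Trace:
`nums = [9, 7, 30, 26, 8, 12]` → nums = [9, 7, 30, 26, 8, 12]
`ans = len(nums)` → ans = 6
So ans = 6

Answer: 6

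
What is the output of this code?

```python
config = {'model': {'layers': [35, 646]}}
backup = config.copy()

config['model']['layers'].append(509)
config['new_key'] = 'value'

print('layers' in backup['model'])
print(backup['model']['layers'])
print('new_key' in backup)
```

Key concept: shallow copy gotcha with nested dict.
Step by step:
`config = {'model': {'layers': [35, 646]}}` → config = {'model': {'layers': [35, 646]}}
`backup = config.copy()` → backup = {'model': {'layers': [35, 646]}}
`config['model']['layers'].append(509)` → config = {'model': {'layers': [35, 646, 509]}}; backup = {'model': {'layers': [35, 646, 509]}}
`config['new_key'] = 'value'` → config = {'model': {'layers': [35, 646, 509]}, 'new_key': 'value'}
`print('layers' in backup['model'])` → prints True
`print(backup['model']['layers'])` → prints [35, 646, 509]
`print('new_key' in backup)` → prints False

Answer:
True
[35, 646, 509]
False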